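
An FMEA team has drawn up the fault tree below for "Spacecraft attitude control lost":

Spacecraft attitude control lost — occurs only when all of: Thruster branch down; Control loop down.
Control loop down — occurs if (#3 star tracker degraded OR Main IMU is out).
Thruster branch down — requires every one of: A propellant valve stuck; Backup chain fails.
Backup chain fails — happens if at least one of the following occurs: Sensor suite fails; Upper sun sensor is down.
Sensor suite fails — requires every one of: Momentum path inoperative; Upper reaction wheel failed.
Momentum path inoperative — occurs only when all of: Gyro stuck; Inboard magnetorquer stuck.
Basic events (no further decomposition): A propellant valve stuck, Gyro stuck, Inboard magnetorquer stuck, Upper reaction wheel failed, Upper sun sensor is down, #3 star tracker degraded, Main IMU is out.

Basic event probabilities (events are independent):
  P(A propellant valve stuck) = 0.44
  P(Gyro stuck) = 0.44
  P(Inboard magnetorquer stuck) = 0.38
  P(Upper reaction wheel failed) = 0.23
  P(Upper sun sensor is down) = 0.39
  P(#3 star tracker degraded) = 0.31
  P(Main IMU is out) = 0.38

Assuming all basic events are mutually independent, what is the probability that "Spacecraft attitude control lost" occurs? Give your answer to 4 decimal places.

0.1041

P(Momentum path inoperative) [AND] = 0.44 × 0.38 = 0.167200
P(Sensor suite fails) [AND] = 0.167200 × 0.23 = 0.038456
P(Backup chain fails) [OR] = 1 − (1−0.038456) × (1−0.39) = 0.413458
P(Thruster branch down) [AND] = 0.44 × 0.413458 = 0.181922
P(Control loop down) [OR] = 1 − (1−0.31) × (1−0.38) = 0.572200
P(Spacecraft attitude control lost) [AND] = 0.181922 × 0.572200 = 0.104096
Rounded to 4 decimal places: P(Spacecraft attitude control lost) ≈ 0.1041.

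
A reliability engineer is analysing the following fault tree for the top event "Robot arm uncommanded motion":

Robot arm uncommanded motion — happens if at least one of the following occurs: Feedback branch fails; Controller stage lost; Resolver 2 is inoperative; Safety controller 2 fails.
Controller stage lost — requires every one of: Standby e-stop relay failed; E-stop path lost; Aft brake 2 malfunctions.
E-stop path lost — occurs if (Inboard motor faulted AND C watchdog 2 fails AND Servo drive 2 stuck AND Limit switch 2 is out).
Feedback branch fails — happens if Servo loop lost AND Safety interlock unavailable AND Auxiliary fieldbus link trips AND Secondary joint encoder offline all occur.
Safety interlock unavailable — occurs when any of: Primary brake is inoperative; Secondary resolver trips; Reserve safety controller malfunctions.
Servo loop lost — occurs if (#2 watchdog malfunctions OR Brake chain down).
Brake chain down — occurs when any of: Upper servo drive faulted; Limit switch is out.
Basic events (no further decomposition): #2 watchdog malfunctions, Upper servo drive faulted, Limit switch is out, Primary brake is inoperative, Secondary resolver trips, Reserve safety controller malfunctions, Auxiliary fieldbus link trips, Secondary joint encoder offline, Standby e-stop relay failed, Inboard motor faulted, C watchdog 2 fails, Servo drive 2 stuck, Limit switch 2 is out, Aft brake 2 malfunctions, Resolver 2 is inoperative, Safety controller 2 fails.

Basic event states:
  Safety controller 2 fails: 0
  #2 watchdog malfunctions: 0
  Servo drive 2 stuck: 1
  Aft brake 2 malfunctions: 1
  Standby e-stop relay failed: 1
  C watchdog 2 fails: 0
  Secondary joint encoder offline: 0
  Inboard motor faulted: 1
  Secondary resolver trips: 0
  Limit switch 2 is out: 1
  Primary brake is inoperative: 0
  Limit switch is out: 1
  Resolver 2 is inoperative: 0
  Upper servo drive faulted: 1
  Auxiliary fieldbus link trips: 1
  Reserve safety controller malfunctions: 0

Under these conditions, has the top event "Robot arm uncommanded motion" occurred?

No

Brake chain down [OR]: Upper servo drive faulted=occurs, Limit switch is out=occurs → at least one input occurs → occurs.
Servo loop lost [OR]: #2 watchdog malfunctions=not, Brake chain down=occurs → at least one input occurs → occurs.
Safety interlock unavailable [OR]: Primary brake is inoperative=not, Secondary resolver trips=not, Reserve safety controller malfunctions=not → no input occurs → does not occur.
Feedback branch fails [AND]: Servo loop lost=occurs, Safety interlock unavailable=not, Auxiliary fieldbus link trips=occurs, Secondary joint encoder offline=not → not all inputs occur → does not occur.
E-stop path lost [AND]: Inboard motor faulted=occurs, C watchdog 2 fails=not, Servo drive 2 stuck=occurs, Limit switch 2 is out=occurs → not all inputs occur → does not occur.
Controller stage lost [AND]: Standby e-stop relay failed=occurs, E-stop path lost=not, Aft brake 2 malfunctions=occurs → not all inputs occur → does not occur.
Robot arm uncommanded motion [OR]: Feedback branch fails=not, Controller stage lost=not, Resolver 2 is inoperative=not, Safety controller 2 fails=not → no input occurs → does not occur.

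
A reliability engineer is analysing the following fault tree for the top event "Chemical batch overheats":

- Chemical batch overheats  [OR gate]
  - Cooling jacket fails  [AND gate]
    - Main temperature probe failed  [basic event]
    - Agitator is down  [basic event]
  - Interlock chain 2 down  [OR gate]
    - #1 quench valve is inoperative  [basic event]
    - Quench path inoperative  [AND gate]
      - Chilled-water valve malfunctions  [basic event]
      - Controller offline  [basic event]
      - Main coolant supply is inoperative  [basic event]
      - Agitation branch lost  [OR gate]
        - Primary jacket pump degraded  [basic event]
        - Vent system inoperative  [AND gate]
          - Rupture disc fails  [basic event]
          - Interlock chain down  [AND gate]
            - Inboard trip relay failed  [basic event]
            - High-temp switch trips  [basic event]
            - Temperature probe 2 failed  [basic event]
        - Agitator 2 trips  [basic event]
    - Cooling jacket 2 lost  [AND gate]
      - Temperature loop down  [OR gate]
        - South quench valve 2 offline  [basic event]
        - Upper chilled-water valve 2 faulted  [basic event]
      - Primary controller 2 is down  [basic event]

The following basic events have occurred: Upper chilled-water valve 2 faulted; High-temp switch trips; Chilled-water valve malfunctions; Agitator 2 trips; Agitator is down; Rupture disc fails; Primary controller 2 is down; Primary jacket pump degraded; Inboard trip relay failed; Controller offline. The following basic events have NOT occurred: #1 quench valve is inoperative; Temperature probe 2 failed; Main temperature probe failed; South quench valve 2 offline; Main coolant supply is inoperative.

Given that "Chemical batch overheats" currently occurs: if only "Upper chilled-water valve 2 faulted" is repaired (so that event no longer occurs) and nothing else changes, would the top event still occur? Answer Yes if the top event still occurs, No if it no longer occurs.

No

Counterfactual: set "Upper chilled-water valve 2 faulted" to not occurred.
Cooling jacket fails [AND]: Main temperature probe failed=not, Agitator is down=occurs → not all inputs occur → does not occur.
Interlock chain down [AND]: Inboard trip relay failed=occurs, High-temp switch trips=occurs, Temperature probe 2 failed=not → not all inputs occur → does not occur.
Vent system inoperative [AND]: Rupture disc fails=occurs, Interlock chain down=not → not all inputs occur → does not occur.
Agitation branch lost [OR]: Primary jacket pump degraded=occurs, Vent system inoperative=not, Agitator 2 trips=occurs → at least one input occurs → occurs.
Quench path inoperative [AND]: Chilled-water valve malfunctions=occurs, Controller offline=occurs, Main coolant supply is inoperative=not, Agitation branch lost=occurs → not all inputs occur → does not occur.
Temperature loop down [OR]: South quench valve 2 offline=not, Upper chilled-water valve 2 faulted=not → no input occurs → does not occur.
Cooling jacket 2 lost [AND]: Temperature loop down=not, Primary controller 2 is down=occurs → not all inputs occur → does not occur.
Interlock chain 2 down [OR]: #1 quench valve is inoperative=not, Quench path inoperative=not, Cooling jacket 2 lost=not → no input occurs → does not occur.
Chemical batch overheats [OR]: Cooling jacket fails=not, Interlock chain 2 down=not → no input occurs → does not occur.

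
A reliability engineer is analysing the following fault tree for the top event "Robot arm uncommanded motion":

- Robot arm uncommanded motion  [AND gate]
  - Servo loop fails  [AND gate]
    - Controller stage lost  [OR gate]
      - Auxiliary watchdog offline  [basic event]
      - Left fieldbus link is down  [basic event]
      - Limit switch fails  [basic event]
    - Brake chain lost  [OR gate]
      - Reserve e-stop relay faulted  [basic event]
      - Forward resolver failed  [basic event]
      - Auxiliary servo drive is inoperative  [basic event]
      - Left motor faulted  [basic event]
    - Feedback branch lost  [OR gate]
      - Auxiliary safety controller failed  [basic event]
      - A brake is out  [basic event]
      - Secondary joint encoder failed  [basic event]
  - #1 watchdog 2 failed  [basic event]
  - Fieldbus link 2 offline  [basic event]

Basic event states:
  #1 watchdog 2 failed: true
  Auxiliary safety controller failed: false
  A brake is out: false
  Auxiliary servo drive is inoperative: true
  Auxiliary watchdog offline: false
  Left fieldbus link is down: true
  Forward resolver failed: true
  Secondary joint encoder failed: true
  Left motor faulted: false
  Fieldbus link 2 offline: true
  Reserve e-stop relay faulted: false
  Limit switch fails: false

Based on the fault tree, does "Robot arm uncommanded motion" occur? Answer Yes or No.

Yes

Controller stage lost [OR]: Auxiliary watchdog offline=not, Left fieldbus link is down=occurs, Limit switch fails=not → at least one input occurs → occurs.
Brake chain lost [OR]: Reserve e-stop relay faulted=not, Forward resolver failed=occurs, Auxiliary servo drive is inoperative=occurs, Left motor faulted=not → at least one input occurs → occurs.
Feedback branch lost [OR]: Auxiliary safety controller failed=not, A brake is out=not, Secondary joint encoder failed=occurs → at least one input occurs → occurs.
Servo loop fails [AND]: Controller stage lost=occurs, Brake chain lost=occurs, Feedback branch lost=occurs → all inputs occur → occurs.
Robot arm uncommanded motion [AND]: Servo loop fails=occurs, #1 watchdog 2 failed=occurs, Fieldbus link 2 offline=occurs → all inputs occur → occurs.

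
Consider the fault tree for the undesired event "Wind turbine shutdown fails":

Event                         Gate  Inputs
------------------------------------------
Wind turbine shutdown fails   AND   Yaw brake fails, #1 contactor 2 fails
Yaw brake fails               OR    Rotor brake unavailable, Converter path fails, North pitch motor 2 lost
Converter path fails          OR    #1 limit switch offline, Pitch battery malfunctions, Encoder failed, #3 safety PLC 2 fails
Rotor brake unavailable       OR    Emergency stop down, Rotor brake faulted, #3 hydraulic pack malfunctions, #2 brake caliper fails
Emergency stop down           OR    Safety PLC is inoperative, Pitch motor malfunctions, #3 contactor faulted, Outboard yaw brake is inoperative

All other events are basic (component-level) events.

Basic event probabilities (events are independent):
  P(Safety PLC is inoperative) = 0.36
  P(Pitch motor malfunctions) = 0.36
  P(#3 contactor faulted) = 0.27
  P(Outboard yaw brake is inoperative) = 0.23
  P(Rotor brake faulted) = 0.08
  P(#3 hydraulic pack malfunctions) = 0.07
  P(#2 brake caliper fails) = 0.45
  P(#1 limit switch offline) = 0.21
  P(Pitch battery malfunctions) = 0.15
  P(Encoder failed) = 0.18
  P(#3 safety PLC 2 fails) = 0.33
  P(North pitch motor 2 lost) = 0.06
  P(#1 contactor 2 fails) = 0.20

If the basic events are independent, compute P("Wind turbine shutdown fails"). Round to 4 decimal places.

P(Emergency stop down) [OR] = 1 − (1−0.36) × (1−0.36) × (1−0.27) × (1−0.23) = 0.769764
P(Rotor brake unavailable) [OR] = 1 − (1−0.769764) × (1−0.08) × (1−0.07) × (1−0.45) = 0.891656
P(Converter path fails) [OR] = 1 − (1−0.21) × (1−0.15) × (1−0.18) × (1−0.33) = 0.631078
P(Yaw brake fails) [OR] = 1 − (1−0.891656) × (1−0.631078) × (1−0.06) = 0.962428
P(Wind turbine shutdown fails) [AND] = 0.962428 × 0.20 = 0.192486
Rounded to 4 decimal places: P(Wind turbine shutdown fails) ≈ 0.1925.

0.1925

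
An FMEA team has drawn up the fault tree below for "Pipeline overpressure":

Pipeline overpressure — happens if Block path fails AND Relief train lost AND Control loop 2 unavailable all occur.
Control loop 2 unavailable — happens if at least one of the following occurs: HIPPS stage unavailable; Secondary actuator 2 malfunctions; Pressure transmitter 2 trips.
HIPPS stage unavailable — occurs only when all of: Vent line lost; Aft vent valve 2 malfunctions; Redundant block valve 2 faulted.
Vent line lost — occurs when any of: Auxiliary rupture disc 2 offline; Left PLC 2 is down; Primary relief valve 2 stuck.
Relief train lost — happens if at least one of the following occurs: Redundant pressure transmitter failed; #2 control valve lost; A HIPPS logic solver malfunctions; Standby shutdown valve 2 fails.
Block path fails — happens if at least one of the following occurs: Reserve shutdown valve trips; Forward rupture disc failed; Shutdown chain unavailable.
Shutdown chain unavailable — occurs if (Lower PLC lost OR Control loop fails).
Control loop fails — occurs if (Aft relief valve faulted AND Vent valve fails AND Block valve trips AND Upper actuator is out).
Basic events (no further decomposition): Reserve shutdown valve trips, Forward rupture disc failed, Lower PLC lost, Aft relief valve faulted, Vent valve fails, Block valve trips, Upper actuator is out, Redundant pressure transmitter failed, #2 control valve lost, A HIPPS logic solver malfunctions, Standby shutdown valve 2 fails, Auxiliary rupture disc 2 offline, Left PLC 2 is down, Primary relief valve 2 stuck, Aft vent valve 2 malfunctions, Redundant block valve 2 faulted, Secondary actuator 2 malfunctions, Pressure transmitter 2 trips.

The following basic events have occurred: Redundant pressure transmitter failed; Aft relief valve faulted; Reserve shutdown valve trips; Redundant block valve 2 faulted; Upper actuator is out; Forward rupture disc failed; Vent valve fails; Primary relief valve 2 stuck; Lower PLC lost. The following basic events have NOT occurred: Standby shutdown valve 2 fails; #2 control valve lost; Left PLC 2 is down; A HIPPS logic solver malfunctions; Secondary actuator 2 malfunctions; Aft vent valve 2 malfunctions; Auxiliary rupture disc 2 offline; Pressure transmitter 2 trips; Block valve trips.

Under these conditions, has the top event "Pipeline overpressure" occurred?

No

Control loop fails [AND]: Aft relief valve faulted=occurs, Vent valve fails=occurs, Block valve trips=not, Upper actuator is out=occurs → not all inputs occur → does not occur.
Shutdown chain unavailable [OR]: Lower PLC lost=occurs, Control loop fails=not → at least one input occurs → occurs.
Block path fails [OR]: Reserve shutdown valve trips=occurs, Forward rupture disc failed=occurs, Shutdown chain unavailable=occurs → at least one input occurs → occurs.
Relief train lost [OR]: Redundant pressure transmitter failed=occurs, #2 control valve lost=not, A HIPPS logic solver malfunctions=not, Standby shutdown valve 2 fails=not → at least one input occurs → occurs.
Vent line lost [OR]: Auxiliary rupture disc 2 offline=not, Left PLC 2 is down=not, Primary relief valve 2 stuck=occurs → at least one input occurs → occurs.
HIPPS stage unavailable [AND]: Vent line lost=occurs, Aft vent valve 2 malfunctions=not, Redundant block valve 2 faulted=occurs → not all inputs occur → does not occur.
Control loop 2 unavailable [OR]: HIPPS stage unavailable=not, Secondary actuator 2 malfunctions=not, Pressure transmitter 2 trips=not → no input occurs → does not occur.
Pipeline overpressure [AND]: Block path fails=occurs, Relief train lost=occurs, Control loop 2 unavailable=not → not all inputs occur → does not occur.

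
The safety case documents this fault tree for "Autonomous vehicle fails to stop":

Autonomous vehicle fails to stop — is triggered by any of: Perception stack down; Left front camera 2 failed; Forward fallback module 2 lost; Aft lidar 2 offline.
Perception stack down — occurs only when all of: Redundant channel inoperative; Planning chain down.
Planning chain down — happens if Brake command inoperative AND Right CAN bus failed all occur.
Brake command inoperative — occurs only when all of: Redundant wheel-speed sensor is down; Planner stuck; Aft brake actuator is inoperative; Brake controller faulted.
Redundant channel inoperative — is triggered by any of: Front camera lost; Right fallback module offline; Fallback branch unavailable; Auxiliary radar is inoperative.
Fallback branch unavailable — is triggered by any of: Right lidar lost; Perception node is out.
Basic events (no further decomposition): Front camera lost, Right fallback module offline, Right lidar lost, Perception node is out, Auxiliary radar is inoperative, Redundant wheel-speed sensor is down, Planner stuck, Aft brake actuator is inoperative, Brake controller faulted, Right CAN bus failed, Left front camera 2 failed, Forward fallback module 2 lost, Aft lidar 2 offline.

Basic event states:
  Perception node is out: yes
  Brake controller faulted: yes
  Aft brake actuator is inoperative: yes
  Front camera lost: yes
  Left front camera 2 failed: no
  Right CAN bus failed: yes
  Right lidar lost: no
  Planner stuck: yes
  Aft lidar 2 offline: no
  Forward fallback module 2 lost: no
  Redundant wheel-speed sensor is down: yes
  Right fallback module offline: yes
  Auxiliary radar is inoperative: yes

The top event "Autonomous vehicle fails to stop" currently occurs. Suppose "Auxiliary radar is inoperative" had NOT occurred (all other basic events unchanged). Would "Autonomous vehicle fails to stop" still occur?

Yes

Counterfactual: set "Auxiliary radar is inoperative" to not occurred.
Fallback branch unavailable [OR]: Right lidar lost=not, Perception node is out=occurs → at least one input occurs → occurs.
Redundant channel inoperative [OR]: Front camera lost=occurs, Right fallback module offline=occurs, Fallback branch unavailable=occurs, Auxiliary radar is inoperative=not → at least one input occurs → occurs.
Brake command inoperative [AND]: Redundant wheel-speed sensor is down=occurs, Planner stuck=occurs, Aft brake actuator is inoperative=occurs, Brake controller faulted=occurs → all inputs occur → occurs.
Planning chain down [AND]: Brake command inoperative=occurs, Right CAN bus failed=occurs → all inputs occur → occurs.
Perception stack down [AND]: Redundant channel inoperative=occurs, Planning chain down=occurs → all inputs occur → occurs.
Autonomous vehicle fails to stop [OR]: Perception stack down=occurs, Left front camera 2 failed=not, Forward fallback module 2 lost=not, Aft lidar 2 offline=not → at least one input occurs → occurs.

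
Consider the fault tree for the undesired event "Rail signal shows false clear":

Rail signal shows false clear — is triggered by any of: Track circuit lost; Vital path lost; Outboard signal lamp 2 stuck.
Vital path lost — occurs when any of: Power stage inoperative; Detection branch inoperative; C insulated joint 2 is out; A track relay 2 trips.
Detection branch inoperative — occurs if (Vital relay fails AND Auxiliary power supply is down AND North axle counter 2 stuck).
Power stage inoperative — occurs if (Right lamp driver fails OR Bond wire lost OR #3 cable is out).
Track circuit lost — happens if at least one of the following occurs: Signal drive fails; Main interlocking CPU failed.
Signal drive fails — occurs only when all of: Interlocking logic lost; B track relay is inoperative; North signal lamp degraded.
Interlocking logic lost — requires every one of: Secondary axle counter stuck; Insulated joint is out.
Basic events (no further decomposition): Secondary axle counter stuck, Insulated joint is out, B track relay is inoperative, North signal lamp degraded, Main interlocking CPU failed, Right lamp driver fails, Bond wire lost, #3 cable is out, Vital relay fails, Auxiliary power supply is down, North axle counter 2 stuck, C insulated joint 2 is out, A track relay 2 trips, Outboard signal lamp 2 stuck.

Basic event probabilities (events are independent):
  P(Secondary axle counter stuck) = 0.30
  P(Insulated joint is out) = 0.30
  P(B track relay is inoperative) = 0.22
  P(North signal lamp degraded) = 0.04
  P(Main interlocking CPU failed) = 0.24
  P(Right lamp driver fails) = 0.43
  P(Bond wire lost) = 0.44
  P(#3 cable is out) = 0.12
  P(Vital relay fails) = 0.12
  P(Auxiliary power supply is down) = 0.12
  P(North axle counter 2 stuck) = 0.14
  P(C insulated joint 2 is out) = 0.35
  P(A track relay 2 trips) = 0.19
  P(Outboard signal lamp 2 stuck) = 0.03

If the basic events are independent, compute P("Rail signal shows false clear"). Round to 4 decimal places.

P(Interlocking logic lost) [AND] = 0.30 × 0.30 = 0.090000
P(Signal drive fails) [AND] = 0.090000 × 0.22 × 0.04 = 0.000792
P(Track circuit lost) [OR] = 1 − (1−0.000792) × (1−0.24) = 0.240602
P(Power stage inoperative) [OR] = 1 − (1−0.43) × (1−0.44) × (1−0.12) = 0.719104
P(Detection branch inoperative) [AND] = 0.12 × 0.12 × 0.14 = 0.002016
P(Vital path lost) [OR] = 1 − (1−0.719104) × (1−0.002016) × (1−0.35) × (1−0.19) = 0.852406
P(Rail signal shows false clear) [OR] = 1 − (1−0.240602) × (1−0.852406) × (1−0.03) = 0.891280
Rounded to 4 decimal places: P(Rail signal shows false clear) ≈ 0.8913.

0.8913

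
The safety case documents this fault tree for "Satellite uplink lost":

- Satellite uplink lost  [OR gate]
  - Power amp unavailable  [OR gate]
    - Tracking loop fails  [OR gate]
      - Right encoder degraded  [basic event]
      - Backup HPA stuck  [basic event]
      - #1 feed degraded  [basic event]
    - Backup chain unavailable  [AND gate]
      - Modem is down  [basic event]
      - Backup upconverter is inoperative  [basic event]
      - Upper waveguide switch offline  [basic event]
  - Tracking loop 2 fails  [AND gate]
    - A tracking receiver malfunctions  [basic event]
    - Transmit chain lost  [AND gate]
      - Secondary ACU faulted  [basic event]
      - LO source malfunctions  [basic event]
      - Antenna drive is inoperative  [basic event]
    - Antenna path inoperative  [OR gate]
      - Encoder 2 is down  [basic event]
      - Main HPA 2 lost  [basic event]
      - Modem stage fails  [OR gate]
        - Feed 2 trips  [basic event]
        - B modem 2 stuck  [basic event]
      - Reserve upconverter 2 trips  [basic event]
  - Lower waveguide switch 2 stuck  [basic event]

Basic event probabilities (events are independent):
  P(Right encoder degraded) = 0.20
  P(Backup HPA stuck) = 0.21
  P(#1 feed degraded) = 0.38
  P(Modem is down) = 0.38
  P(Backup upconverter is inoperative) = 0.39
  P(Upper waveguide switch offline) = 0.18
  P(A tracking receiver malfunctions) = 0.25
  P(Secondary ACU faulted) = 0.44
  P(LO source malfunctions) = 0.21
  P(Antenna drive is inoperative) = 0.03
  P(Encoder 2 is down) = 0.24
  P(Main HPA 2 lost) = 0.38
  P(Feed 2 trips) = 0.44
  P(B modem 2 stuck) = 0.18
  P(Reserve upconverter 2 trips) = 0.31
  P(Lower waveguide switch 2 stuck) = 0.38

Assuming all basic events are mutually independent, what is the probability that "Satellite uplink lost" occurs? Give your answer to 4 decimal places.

P(Tracking loop fails) [OR] = 1 − (1−0.20) × (1−0.21) × (1−0.38) = 0.608160
P(Backup chain unavailable) [AND] = 0.38 × 0.39 × 0.18 = 0.026676
P(Power amp unavailable) [OR] = 1 − (1−0.608160) × (1−0.026676) = 0.618613
P(Transmit chain lost) [AND] = 0.44 × 0.21 × 0.03 = 0.002772
P(Modem stage fails) [OR] = 1 − (1−0.44) × (1−0.18) = 0.540800
P(Antenna path inoperative) [OR] = 1 − (1−0.24) × (1−0.38) × (1−0.540800) × (1−0.31) = 0.850701
P(Tracking loop 2 fails) [AND] = 0.25 × 0.002772 × 0.850701 = 0.000590
P(Satellite uplink lost) [OR] = 1 − (1−0.618613) × (1−0.000590) × (1−0.38) = 0.763680
Rounded to 4 decimal places: P(Satellite uplink lost) ≈ 0.7637.

0.7637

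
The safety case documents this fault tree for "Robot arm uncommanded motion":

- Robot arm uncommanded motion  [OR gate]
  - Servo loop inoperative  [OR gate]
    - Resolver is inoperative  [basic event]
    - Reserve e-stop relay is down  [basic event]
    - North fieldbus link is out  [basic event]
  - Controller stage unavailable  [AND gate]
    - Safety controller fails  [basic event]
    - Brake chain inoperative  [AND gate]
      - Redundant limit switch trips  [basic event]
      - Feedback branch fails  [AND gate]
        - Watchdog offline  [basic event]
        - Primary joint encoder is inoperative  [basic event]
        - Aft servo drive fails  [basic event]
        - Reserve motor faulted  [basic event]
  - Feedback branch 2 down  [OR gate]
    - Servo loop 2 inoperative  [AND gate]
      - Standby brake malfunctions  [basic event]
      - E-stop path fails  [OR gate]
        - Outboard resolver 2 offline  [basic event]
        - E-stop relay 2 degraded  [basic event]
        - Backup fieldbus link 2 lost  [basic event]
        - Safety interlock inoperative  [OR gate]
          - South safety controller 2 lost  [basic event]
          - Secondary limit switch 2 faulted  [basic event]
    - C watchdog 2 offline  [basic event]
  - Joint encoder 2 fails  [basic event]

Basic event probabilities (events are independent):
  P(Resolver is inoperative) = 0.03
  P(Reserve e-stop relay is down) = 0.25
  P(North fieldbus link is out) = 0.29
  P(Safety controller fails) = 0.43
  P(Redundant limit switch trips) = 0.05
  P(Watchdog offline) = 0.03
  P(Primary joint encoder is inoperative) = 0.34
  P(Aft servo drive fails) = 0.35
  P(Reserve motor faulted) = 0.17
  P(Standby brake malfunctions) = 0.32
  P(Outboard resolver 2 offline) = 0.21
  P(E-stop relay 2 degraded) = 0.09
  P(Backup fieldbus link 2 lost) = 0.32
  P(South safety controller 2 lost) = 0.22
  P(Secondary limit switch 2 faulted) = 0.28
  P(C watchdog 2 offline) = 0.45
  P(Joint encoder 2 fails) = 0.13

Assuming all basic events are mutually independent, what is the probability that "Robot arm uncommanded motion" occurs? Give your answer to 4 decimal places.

P(Servo loop inoperative) [OR] = 1 − (1−0.03) × (1−0.25) × (1−0.29) = 0.483475
P(Feedback branch fails) [AND] = 0.03 × 0.34 × 0.35 × 0.17 = 0.000607
P(Brake chain inoperative) [AND] = 0.05 × 0.000607 = 0.000030
P(Controller stage unavailable) [AND] = 0.43 × 0.000030 = 0.000013
P(Safety interlock inoperative) [OR] = 1 − (1−0.22) × (1−0.28) = 0.438400
P(E-stop path fails) [OR] = 1 − (1−0.21) × (1−0.09) × (1−0.32) × (1−0.438400) = 0.725461
P(Servo loop 2 inoperative) [AND] = 0.32 × 0.725461 = 0.232148
P(Feedback branch 2 down) [OR] = 1 − (1−0.232148) × (1−0.45) = 0.577681
P(Robot arm uncommanded motion) [OR] = 1 − (1−0.483475) × (1−0.000013) × (1−0.577681) × (1−0.13) = 0.810222
Rounded to 4 decimal places: P(Robot arm uncommanded motion) ≈ 0.8102.

0.8102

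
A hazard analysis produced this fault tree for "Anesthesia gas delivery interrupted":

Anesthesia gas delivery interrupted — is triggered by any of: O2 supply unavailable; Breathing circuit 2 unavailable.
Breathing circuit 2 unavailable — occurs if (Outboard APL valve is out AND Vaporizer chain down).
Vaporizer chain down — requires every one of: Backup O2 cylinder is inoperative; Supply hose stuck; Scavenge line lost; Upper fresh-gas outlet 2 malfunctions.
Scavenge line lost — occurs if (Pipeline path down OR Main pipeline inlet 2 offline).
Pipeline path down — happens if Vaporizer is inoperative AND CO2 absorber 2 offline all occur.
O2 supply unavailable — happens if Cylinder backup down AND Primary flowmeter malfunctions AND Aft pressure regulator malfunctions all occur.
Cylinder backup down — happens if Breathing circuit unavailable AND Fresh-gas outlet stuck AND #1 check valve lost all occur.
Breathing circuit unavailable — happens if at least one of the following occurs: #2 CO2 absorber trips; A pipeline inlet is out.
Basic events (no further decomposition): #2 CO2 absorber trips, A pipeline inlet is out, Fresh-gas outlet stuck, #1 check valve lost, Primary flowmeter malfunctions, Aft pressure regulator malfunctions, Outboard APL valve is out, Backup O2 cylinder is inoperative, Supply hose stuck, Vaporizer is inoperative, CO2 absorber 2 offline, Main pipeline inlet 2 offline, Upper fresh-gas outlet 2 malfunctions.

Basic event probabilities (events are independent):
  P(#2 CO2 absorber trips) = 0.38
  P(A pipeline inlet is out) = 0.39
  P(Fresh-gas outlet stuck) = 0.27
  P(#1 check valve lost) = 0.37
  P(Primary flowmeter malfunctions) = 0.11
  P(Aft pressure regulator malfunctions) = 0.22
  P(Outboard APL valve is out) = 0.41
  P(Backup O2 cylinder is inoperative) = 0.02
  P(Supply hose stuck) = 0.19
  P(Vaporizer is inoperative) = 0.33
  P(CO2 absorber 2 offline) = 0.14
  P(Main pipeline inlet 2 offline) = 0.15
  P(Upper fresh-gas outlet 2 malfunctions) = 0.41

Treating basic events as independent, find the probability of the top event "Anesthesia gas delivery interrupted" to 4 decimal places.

P(Breathing circuit unavailable) [OR] = 1 − (1−0.38) × (1−0.39) = 0.621800
P(Cylinder backup down) [AND] = 0.621800 × 0.27 × 0.37 = 0.062118
P(O2 supply unavailable) [AND] = 0.062118 × 0.11 × 0.22 = 0.001503
P(Pipeline path down) [AND] = 0.33 × 0.14 = 0.046200
P(Scavenge line lost) [OR] = 1 − (1−0.046200) × (1−0.15) = 0.189270
P(Vaporizer chain down) [AND] = 0.02 × 0.19 × 0.189270 × 0.41 = 0.000295
P(Breathing circuit 2 unavailable) [AND] = 0.41 × 0.000295 = 0.000121
P(Anesthesia gas delivery interrupted) [OR] = 1 − (1−0.001503) × (1−0.000121) = 0.001624
Rounded to 4 decimal places: P(Anesthesia gas delivery interrupted) ≈ 0.0016.

0.0016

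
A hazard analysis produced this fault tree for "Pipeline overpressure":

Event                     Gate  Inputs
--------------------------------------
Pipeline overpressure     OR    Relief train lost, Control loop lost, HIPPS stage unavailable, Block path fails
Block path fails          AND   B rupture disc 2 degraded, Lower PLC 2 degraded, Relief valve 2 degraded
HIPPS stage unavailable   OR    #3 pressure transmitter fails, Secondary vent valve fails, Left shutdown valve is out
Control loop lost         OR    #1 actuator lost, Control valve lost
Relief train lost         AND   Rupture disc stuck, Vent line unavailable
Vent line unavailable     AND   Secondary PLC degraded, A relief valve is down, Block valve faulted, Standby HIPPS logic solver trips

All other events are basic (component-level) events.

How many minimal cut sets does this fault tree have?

Vent line unavailable [AND]: one cut set from each child combined → 1 × 1 × 1 × 1 = 1 cut set(s).
Relief train lost [AND]: one cut set from each child combined → 1 × 1 = 1 cut set(s).
Control loop lost [OR]: union of children's cut sets → 2 cut set(s).
HIPPS stage unavailable [OR]: union of children's cut sets → 3 cut set(s).
Block path fails [AND]: one cut set from each child combined → 1 × 1 × 1 = 1 cut set(s).
Pipeline overpressure [OR]: union of children's cut sets → 7 cut set(s).
Minimal cut sets: {A relief valve is down, Block valve faulted, Rupture disc stuck, Secondary PLC degraded, Standby HIPPS logic solver trips}; {#1 actuator lost}; {Control valve lost}; {#3 pressure transmitter fails}; {Secondary vent valve fails}; {Left shutdown valve is out}; {B rupture disc 2 degraded, Lower PLC 2 degraded, Relief valve 2 degraded}.

7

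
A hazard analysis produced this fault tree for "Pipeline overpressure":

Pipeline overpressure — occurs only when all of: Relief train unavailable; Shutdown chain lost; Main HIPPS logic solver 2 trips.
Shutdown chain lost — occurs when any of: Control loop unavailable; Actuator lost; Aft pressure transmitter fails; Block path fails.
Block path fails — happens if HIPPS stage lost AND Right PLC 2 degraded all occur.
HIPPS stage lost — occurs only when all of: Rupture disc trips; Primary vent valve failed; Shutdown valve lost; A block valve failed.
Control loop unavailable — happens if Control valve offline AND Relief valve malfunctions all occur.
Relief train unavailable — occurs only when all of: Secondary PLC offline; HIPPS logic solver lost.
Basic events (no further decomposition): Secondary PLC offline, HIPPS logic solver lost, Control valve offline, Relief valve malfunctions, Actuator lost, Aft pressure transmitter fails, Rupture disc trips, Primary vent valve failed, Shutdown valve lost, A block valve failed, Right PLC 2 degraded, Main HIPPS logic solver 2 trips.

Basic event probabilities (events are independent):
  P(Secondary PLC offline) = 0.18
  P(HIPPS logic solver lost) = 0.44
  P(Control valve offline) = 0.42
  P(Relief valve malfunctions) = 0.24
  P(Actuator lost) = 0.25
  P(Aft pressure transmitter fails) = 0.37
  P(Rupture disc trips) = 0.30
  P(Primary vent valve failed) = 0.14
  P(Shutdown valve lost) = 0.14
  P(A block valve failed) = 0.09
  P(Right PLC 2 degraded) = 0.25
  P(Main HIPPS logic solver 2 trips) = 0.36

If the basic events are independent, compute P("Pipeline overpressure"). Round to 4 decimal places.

P(Relief train unavailable) [AND] = 0.18 × 0.44 = 0.079200
P(Control loop unavailable) [AND] = 0.42 × 0.24 = 0.100800
P(HIPPS stage lost) [AND] = 0.30 × 0.14 × 0.14 × 0.09 = 0.000529
P(Block path fails) [AND] = 0.000529 × 0.25 = 0.000132
P(Shutdown chain lost) [OR] = 1 − (1−0.100800) × (1−0.25) × (1−0.37) × (1−0.000132) = 0.575184
P(Pipeline overpressure) [AND] = 0.079200 × 0.575184 × 0.36 = 0.016400
Rounded to 4 decimal places: P(Pipeline overpressure) ≈ 0.0164.

0.0164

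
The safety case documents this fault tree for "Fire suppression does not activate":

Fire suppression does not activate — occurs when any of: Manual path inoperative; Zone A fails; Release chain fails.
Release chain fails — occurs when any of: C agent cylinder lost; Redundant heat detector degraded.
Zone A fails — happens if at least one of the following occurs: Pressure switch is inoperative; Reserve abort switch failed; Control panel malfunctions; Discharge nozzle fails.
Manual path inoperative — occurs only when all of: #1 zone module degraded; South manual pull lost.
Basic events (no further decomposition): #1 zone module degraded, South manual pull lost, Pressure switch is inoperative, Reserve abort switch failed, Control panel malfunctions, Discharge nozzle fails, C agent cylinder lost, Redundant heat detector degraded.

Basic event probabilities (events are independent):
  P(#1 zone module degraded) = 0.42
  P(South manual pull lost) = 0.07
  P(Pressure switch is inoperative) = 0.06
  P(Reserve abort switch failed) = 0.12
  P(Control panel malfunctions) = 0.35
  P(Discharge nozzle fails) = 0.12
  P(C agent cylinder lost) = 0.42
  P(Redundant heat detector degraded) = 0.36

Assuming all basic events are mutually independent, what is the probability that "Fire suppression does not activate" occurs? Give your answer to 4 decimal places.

0.8295

P(Manual path inoperative) [AND] = 0.42 × 0.07 = 0.029400
P(Zone A fails) [OR] = 1 − (1−0.06) × (1−0.12) × (1−0.35) × (1−0.12) = 0.526842
P(Release chain fails) [OR] = 1 − (1−0.42) × (1−0.36) = 0.628800
P(Fire suppression does not activate) [OR] = 1 − (1−0.029400) × (1−0.526842) × (1−0.628800) = 0.829527
Rounded to 4 decimal places: P(Fire suppression does not activate) ≈ 0.8295.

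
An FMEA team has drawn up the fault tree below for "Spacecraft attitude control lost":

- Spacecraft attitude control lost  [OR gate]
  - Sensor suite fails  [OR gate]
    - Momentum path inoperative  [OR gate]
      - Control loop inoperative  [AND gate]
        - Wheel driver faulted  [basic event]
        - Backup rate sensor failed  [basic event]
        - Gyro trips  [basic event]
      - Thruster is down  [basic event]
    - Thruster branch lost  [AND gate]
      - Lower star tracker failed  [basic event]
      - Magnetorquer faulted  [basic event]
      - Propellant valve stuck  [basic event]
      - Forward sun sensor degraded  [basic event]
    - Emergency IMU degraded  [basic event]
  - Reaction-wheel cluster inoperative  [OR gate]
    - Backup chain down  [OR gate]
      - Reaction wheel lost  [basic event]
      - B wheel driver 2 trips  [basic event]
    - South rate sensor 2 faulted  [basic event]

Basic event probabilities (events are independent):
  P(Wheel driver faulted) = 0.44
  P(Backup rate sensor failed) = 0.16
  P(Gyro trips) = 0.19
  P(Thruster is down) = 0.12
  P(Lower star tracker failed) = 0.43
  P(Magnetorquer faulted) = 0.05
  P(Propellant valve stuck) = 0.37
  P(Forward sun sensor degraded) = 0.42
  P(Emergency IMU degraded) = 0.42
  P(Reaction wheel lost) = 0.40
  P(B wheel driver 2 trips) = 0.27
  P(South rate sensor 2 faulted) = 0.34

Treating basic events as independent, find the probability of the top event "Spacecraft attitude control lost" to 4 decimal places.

P(Control loop inoperative) [AND] = 0.44 × 0.16 × 0.19 = 0.013376
P(Momentum path inoperative) [OR] = 1 − (1−0.013376) × (1−0.12) = 0.131771
P(Thruster branch lost) [AND] = 0.43 × 0.05 × 0.37 × 0.42 = 0.003341
P(Sensor suite fails) [OR] = 1 − (1−0.131771) × (1−0.003341) × (1−0.42) = 0.498110
P(Backup chain down) [OR] = 1 − (1−0.40) × (1−0.27) = 0.562000
P(Reaction-wheel cluster inoperative) [OR] = 1 − (1−0.562000) × (1−0.34) = 0.710920
P(Spacecraft attitude control lost) [OR] = 1 − (1−0.498110) × (1−0.710920) = 0.854914
Rounded to 4 decimal places: P(Spacecraft attitude control lost) ≈ 0.8549.

0.8549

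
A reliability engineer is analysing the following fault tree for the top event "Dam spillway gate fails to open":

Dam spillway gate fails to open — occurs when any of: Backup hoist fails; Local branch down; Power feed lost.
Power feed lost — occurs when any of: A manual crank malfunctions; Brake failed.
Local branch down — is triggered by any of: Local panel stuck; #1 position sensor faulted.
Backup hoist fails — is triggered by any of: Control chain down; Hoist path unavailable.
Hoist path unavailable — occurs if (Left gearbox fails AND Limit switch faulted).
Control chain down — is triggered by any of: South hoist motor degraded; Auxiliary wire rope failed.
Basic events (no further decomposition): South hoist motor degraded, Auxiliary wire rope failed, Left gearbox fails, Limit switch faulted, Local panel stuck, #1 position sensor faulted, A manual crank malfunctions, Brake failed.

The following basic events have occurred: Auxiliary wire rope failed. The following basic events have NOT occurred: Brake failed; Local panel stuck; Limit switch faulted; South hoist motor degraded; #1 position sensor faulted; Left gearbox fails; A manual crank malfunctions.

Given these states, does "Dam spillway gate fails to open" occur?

Yes

Control chain down [OR]: South hoist motor degraded=not, Auxiliary wire rope failed=occurs → at least one input occurs → occurs.
Hoist path unavailable [AND]: Left gearbox fails=not, Limit switch faulted=not → not all inputs occur → does not occur.
Backup hoist fails [OR]: Control chain down=occurs, Hoist path unavailable=not → at least one input occurs → occurs.
Local branch down [OR]: Local panel stuck=not, #1 position sensor faulted=not → no input occurs → does not occur.
Power feed lost [OR]: A manual crank malfunctions=not, Brake failed=not → no input occurs → does not occur.
Dam spillway gate fails to open [OR]: Backup hoist fails=occurs, Local branch down=not, Power feed lost=not → at least one input occurs → occurs.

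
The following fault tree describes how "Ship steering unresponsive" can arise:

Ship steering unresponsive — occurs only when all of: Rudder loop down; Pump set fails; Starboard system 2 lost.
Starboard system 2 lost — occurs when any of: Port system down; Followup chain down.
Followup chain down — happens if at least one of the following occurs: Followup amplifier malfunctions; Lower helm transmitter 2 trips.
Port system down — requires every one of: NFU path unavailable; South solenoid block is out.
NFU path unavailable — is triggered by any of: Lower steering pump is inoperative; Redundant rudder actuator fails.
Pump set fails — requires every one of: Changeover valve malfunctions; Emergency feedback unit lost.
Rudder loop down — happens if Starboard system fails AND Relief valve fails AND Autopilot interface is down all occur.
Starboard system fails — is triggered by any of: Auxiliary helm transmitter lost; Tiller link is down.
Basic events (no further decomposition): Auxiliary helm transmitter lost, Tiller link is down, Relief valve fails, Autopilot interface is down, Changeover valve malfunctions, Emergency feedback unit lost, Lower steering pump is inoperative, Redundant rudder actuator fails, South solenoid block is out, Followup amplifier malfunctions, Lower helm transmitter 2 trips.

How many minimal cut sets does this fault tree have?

8

Starboard system fails [OR]: union of children's cut sets → 2 cut set(s).
Rudder loop down [AND]: one cut set from each child combined → 2 × 1 × 1 = 2 cut set(s).
Pump set fails [AND]: one cut set from each child combined → 1 × 1 = 1 cut set(s).
NFU path unavailable [OR]: union of children's cut sets → 2 cut set(s).
Port system down [AND]: one cut set from each child combined → 2 × 1 = 2 cut set(s).
Followup chain down [OR]: union of children's cut sets → 2 cut set(s).
Starboard system 2 lost [OR]: union of children's cut sets → 4 cut set(s).
Ship steering unresponsive [AND]: one cut set from each child combined → 2 × 1 × 4 = 8 cut set(s).
Minimal cut sets: {Autopilot interface is down, Auxiliary helm transmitter lost, Changeover valve malfunctions, Emergency feedback unit lost, Lower steering pump is inoperative, Relief valve fails, South solenoid block is out}; {Autopilot interface is down, Auxiliary helm transmitter lost, Changeover valve malfunctions, Emergency feedback unit lost, Redundant rudder actuator fails, Relief valve fails, South solenoid block is out}; {Autopilot interface is down, Auxiliary helm transmitter lost, Changeover valve malfunctions, Emergency feedback unit lost, Followup amplifier malfunctions, Relief valve fails}; {Autopilot interface is down, Auxiliary helm transmitter lost, Changeover valve malfunctions, Emergency feedback unit lost, Lower helm transmitter 2 trips, Relief valve fails}; {Autopilot interface is down, Changeover valve malfunctions, Emergency feedback unit lost, Lower steering pump is inoperative, Relief valve fails, South solenoid block is out, Tiller link is down}; {Autopilot interface is down, Changeover valve malfunctions, Emergency feedback unit lost, Redundant rudder actuator fails, Relief valve fails, South solenoid block is out, Tiller link is down}; {Autopilot interface is down, Changeover valve malfunctions, Emergency feedback unit lost, Followup amplifier malfunctions, Relief valve fails, Tiller link is down}; {Autopilot interface is down, Changeover valve malfunctions, Emergency feedback unit lost, Lower helm transmitter 2 trips, Relief valve fails, Tiller link is down}.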